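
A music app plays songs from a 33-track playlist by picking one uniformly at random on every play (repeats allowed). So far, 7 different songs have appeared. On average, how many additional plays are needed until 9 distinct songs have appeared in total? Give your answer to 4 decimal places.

2.5892

From k distinct to k+1 distinct takes on average 33/(33-k) plays.
Sum over k = 7,...,8: E = 33/26 + 33/25 = 2.58923.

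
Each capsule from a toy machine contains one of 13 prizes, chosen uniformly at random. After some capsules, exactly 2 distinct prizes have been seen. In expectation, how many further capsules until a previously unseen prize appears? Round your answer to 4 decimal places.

Each capsule yields a new prize with probability (13-2)/13 = 11/13, so the wait is geometric with mean 13/11.
E = 13/11 = 1.18182.

1.1818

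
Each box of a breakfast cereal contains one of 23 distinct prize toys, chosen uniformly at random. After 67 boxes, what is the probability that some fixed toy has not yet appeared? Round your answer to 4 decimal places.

0.0509

Each box misses the fixed toy with probability (23-1)/23 = 22/23, independently.
P(still missing after 67) = (22/23)^67 = 0.05088.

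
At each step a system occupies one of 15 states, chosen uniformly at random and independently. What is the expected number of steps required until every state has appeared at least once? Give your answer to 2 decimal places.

After k distinct states have appeared, the next step gives a new one with probability (15-k)/15, so the expected wait for the (k+1)-th is 15/(15-k).
E[T] = 15/15 + 15/14 + 15/13 + ... + 15/2 + 15/1 = 15·H_{15}.
H_{15} = 3.318, so E[T] = 49.773.

49.77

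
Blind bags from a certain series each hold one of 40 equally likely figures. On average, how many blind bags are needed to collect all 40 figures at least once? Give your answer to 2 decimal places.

171.14

Split into phases: going from k distinct to k+1 distinct takes on average 40/(40-k) blind bags.
E[T] = 40/40 + 40/39 + 40/38 + ... + 40/2 + 40/1 = 40·H_{40}.
H_{40} = 4.279, so E[T] = 171.142.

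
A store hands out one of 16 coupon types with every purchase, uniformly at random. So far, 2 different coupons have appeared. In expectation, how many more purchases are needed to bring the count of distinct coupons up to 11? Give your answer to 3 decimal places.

15.492

With k distinct coupons already seen, the next new one takes an expected 16/(16-k) purchases.
Sum over k = 2,...,10: E = 16/14 + 16/13 + 16/12 + ... + 16/7 + 16/6 = 15.4917.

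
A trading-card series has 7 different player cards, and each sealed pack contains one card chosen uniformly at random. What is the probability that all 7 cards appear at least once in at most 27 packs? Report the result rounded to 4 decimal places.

By inclusion–exclusion over which cards are missing,
P(all seen) = Σ_{j=0}^{7} (-1)^j C(7,j)((7-j)/7)^27
= 1.00000 - 0.10903 + 0.00238 - 0.00001 + 0.00000 - 0.00000 + 0.00000 - 0.00000
= 0.89334.

0.8933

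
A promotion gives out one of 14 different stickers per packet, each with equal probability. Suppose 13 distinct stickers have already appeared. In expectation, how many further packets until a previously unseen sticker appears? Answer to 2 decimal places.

14.00

Each packet yields a new sticker with probability (14-13)/14 = 1/14, so the wait is geometric with mean 14/1.
E = 14/1 = 14.000.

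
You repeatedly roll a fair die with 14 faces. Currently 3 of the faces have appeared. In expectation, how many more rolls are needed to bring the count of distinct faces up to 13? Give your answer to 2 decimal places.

28.28

The wait to go from k to k+1 distinct faces is geometric with mean 14/(14-k).
Sum over k = 3,...,12: E = 14/11 + 14/10 + 14/9 + ... + 14/3 + 14/2 = 28.278.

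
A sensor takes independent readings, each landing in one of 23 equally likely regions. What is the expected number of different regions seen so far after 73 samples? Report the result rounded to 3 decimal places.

For each region, P(seen in 73 samples) = 1 - (22/23)^73 = 0.9610.
By linearity of expectation, E[distinct seen] = 23·(1 - (22/23)^73) = 22.1037.

22.104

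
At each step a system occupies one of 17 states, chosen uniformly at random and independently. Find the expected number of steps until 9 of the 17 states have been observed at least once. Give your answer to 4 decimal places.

Going from k to k+1 distinct takes a geometric number of steps with mean 17/(17-k).
Sum over k = 0,...,8: E = 17/17 + 17/16 + 17/15 + ... + 17/10 + 17/9 = 12.26882.

12.2688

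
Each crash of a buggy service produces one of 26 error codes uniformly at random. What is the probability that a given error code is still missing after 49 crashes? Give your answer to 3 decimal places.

On each crash the fixed error code fails to appear with probability 25/26.
P(still missing after 49) = (25/26)^49 = 0.1463.

0.146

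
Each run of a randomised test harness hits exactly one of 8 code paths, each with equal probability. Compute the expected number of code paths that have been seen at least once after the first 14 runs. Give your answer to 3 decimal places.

For each code path, P(seen in 14 runs) = 1 - (7/8)^14 = 0.8458.
By linearity of expectation, E[distinct seen] = 8·(1 - (7/8)^14) = 6.7663.

6.766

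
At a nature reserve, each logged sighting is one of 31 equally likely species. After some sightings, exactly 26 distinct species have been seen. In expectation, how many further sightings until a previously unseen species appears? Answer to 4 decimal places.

The number of sightings until the next new species is geometric with success probability 5/31, so its mean is 31/5.
E = 31/5 = 6.20000.

6.2000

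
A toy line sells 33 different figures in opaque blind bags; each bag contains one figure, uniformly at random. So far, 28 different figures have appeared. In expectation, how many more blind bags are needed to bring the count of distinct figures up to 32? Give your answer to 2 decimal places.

From k distinct to k+1 distinct takes on average 33/(33-k) blind bags.
Sum over k = 28,...,31: E = 33/5 + 33/4 + 33/3 + 33/2 = 42.350.

42.35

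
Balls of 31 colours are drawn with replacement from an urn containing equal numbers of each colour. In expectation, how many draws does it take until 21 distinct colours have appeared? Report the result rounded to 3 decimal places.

With k distinct colours already seen, the next new one arrives after an expected 31/(31-k) draws.
Sum over k = 0,...,20: E = 31/31 + 31/30 + 31/29 + ... + 31/12 + 31/11 = 34.0466.

34.047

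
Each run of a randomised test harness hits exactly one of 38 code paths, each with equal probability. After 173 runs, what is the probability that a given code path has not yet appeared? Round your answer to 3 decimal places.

0.010

On each run the fixed code path fails to appear with probability 37/38.
P(still missing after 173) = (37/38)^173 = 0.0099.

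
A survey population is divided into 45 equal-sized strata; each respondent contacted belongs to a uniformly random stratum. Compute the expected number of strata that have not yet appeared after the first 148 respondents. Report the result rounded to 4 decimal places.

For each stratum, P(unseen after 148) = (44/45)^148 = 0.03594.
By linearity of expectation, E[unseen] = 45·(44/45)^148 = 1.61717.

1.6172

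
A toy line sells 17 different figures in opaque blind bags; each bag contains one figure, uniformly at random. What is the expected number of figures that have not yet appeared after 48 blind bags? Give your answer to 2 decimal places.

0.93

For each figure, P(unseen after 48) = (16/17)^48 = 0.054.
By linearity of expectation, E[unseen] = 17·(16/17)^48 = 0.926.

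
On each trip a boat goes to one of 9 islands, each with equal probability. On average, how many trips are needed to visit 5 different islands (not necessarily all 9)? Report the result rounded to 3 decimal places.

6.711

With k distinct islands already seen, the next new one arrives after an expected 9/(9-k) trips.
Sum over k = 0,...,4: E = 9/9 + 9/8 + 9/7 + 9/6 + 9/5 = 6.7107.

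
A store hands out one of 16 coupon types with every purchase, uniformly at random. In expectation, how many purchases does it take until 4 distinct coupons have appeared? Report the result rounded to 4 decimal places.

4.4403

With k distinct coupons already seen, the next new one arrives after an expected 16/(16-k) purchases.
Sum over k = 0,...,3: E = 16/16 + 16/15 + 16/14 + 16/13 = 4.44029.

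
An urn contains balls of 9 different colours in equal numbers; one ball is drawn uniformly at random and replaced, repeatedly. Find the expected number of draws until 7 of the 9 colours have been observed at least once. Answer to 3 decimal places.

11.961

With k distinct colours already seen, the next new one arrives after an expected 9/(9-k) draws.
Sum over k = 0,...,6: E = 9/9 + 9/8 + 9/7 + ... + 9/4 + 9/3 = 11.9607.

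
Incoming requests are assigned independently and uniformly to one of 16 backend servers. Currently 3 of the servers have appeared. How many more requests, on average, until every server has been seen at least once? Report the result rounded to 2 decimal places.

With k distinct servers already seen, the next new one takes an expected 16/(16-k) requests.
Sum over k = 3,...,15: E = 16/13 + 16/12 + 16/11 + ... + 16/2 + 16/1 = 50.882.

50.88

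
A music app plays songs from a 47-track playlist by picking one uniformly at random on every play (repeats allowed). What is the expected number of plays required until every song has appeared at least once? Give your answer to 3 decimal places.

Split into phases: going from k distinct to k+1 distinct takes on average 47/(47-k) plays.
E[T] = 47/47 + 47/46 + 47/45 + ... + 47/2 + 47/1 = 47·H_{47}.
H_{47} = 4.4380, so E[T] = 208.5843.

208.584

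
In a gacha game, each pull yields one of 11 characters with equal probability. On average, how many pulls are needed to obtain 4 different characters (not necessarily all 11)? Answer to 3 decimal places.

With k distinct characters already seen, the next new one arrives after an expected 11/(11-k) pulls.
Sum over k = 0,...,3: E = 11/11 + 11/10 + 11/9 + 11/8 = 4.6972.

4.697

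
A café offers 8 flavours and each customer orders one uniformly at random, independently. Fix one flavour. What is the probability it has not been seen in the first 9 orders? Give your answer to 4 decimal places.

0.3007

On each order the fixed flavour fails to appear with probability 7/8.
P(still missing after 9) = (7/8)^9 = 0.30066.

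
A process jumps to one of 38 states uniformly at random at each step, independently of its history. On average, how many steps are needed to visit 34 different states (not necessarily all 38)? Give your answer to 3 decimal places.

81.494

Going from k to k+1 distinct takes a geometric number of steps with mean 38/(38-k).
Sum over k = 0,...,33: E = 38/38 + 38/37 + 38/36 + ... + 38/6 + 38/5 = 81.4936.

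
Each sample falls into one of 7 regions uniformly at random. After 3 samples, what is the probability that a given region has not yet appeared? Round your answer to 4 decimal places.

On each sample the fixed region fails to appear with probability 6/7.
P(still missing after 3) = (6/7)^3 = 0.62974.

0.6297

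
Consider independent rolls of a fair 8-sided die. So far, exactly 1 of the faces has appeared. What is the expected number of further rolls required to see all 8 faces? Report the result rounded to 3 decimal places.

The wait to go from k to k+1 distinct faces is geometric with mean 8/(8-k).
Sum over k = 1,...,7: E = 8/7 + 8/6 + 8/5 + ... + 8/2 + 8/1 = 20.7429.

20.743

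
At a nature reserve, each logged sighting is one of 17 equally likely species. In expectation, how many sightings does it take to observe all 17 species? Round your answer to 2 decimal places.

The wait to go from k to k+1 distinct species is geometric with mean 17/(17-k).
E[T] = 17/17 + 17/16 + 17/15 + ... + 17/2 + 17/1 = 17·H_{17}.
H_{17} = 3.440, so E[T] = 58.472.

58.47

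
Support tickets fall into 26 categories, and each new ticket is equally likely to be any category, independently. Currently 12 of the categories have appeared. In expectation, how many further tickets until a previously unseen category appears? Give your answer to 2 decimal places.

The number of tickets until the next new category is geometric with success probability 14/26, so its mean is 26/14.
E = 26/14 = 1.857.

1.86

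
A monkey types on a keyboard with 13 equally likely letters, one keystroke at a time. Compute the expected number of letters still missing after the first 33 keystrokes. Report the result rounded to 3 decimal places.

0.926

For each letter, P(unseen after 33) = (12/13)^33 = 0.0713.
By linearity of expectation, E[unseen] = 13·(12/13)^33 = 0.9264.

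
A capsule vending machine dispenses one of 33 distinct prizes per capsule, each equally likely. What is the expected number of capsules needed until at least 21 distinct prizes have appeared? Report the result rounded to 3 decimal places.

With k distinct prizes already seen, the next new one arrives after an expected 33/(33-k) capsules.
Sum over k = 0,...,20: E = 33/33 + 33/32 + 33/31 + ... + 33/14 + 33/13 = 32.5244.

32.524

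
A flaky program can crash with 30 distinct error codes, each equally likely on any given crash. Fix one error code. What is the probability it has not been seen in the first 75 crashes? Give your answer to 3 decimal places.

0.079

On each crash the fixed error code fails to appear with probability 29/30.
P(still missing after 75) = (29/30)^75 = 0.0787.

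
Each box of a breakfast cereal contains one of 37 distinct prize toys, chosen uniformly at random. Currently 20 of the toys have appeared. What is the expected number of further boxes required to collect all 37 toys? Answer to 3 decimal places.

127.263

With k distinct toys already seen, the next new one takes an expected 37/(37-k) boxes.
Sum over k = 20,...,36: E = 37/17 + 37/16 + 37/15 + ... + 37/2 + 37/1 = 127.2634.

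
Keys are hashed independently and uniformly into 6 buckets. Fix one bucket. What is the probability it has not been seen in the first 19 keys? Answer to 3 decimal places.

On each key the fixed bucket fails to appear with probability 5/6.
P(still missing after 19) = (5/6)^19 = 0.0313.

0.031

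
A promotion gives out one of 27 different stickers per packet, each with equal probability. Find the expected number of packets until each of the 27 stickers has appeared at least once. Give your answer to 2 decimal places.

105.07

Split into phases: going from k distinct to k+1 distinct takes on average 27/(27-k) packets.
E[T] = 27/27 + 27/26 + 27/25 + ... + 27/2 + 27/1 = 27·H_{27}.
H_{27} = 3.891, so E[T] = 105.069.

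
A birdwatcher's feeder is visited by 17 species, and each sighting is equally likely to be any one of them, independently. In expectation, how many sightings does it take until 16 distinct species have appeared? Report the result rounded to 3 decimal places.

41.472

With k distinct species already seen, the next new one arrives after an expected 17/(17-k) sightings.
Sum over k = 0,...,15: E = 17/17 + 17/16 + 17/15 + ... + 17/3 + 17/2 = 41.4724.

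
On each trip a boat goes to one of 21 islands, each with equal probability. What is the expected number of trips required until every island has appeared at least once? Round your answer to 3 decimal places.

Split into phases: going from k distinct to k+1 distinct takes on average 21/(21-k) trips.
E[T] = 21/21 + 21/20 + 21/19 + ... + 21/2 + 21/1 = 21·H_{21}.
H_{21} = 3.6454, so E[T] = 76.5525.

76.553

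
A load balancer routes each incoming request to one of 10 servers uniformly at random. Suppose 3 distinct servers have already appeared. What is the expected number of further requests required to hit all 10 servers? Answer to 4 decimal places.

25.9286

The wait to go from k to k+1 distinct servers is geometric with mean 10/(10-k).
Sum over k = 3,...,9: E = 10/7 + 10/6 + 10/5 + ... + 10/2 + 10/1 = 25.92857.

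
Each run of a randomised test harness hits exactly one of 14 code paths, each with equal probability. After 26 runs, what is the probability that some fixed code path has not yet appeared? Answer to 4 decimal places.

0.1456

On each run the fixed code path fails to appear with probability 13/14.
P(still missing after 26) = (13/14)^26 = 0.14561.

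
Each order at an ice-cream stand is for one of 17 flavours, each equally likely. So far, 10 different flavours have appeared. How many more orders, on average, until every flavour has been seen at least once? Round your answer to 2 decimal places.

44.08

From k distinct to k+1 distinct takes on average 17/(17-k) orders.
Sum over k = 10,...,16: E = 17/7 + 17/6 + 17/5 + ... + 17/2 + 17/1 = 44.079.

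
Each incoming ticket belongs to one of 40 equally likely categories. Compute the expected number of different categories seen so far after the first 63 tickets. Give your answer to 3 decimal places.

For each category, P(seen in 63 tickets) = 1 - (39/40)^63 = 0.7971.
By linearity of expectation, E[distinct seen] = 40·(1 - (39/40)^63) = 31.8838.

31.884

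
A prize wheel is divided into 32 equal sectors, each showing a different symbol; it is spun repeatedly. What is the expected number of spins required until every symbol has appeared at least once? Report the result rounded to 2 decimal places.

Split into phases: going from k distinct to k+1 distinct takes on average 32/(32-k) spins.
E[T] = 32/32 + 32/31 + 32/30 + ... + 32/2 + 32/1 = 32·H_{32}.
H_{32} = 4.058, so E[T] = 129.872.

129.87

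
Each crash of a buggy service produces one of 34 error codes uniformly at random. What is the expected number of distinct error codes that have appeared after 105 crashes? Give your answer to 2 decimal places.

32.52

For each error code, P(seen in 105 crashes) = 1 - (33/34)^105 = 0.956.
By linearity of expectation, E[distinct seen] = 34·(1 - (33/34)^105) = 32.520.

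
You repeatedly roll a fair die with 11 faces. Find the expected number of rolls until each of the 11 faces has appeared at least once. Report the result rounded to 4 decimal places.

Split into phases: going from k distinct to k+1 distinct takes on average 11/(11-k) rolls.
E[T] = 11/11 + 11/10 + 11/9 + ... + 11/2 + 11/1 = 11·H_{11}.
H_{11} = 3.01988, so E[T] = 33.21865.

33.2187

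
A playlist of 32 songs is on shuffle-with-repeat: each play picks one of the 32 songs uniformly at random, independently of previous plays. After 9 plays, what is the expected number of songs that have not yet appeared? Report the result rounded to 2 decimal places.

24.05

For each song, P(unseen after 9) = (31/32)^9 = 0.751.
By linearity of expectation, E[unseen] = 32·(31/32)^9 = 24.047.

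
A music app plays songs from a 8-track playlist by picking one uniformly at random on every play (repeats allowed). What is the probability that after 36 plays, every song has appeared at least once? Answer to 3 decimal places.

By inclusion–exclusion over which songs are missing,
P(all seen) = Σ_{j=0}^{8} (-1)^j C(8,j)((8-j)/8)^36
= 1.0000 - 0.0654 + 0.0009 - 0.0000 + 0.0000 - 0.0000 + 0.0000 - 0.0000 + 0.0000
= 0.9355.

0.936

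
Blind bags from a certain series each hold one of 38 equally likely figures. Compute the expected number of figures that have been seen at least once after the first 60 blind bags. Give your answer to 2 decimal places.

30.33

For each figure, P(seen in 60 blind bags) = 1 - (37/38)^60 = 0.798.
By linearity of expectation, E[distinct seen] = 38·(1 - (37/38)^60) = 30.329.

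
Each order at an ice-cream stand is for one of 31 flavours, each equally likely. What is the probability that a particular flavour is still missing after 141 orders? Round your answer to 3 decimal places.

0.010

Each order misses the fixed flavour with probability (31-1)/31 = 30/31, independently.
P(still missing after 141) = (30/31)^141 = 0.0098.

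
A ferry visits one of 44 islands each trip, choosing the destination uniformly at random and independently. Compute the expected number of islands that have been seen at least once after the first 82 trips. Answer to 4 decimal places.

For each island, P(seen in 82 trips) = 1 - (43/44)^82 = 0.84819.
By linearity of expectation, E[distinct seen] = 44·(1 - (43/44)^82) = 37.32046.

37.3205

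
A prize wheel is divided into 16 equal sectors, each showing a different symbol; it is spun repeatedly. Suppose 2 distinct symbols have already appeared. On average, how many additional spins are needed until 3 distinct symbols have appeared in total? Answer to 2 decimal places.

From k distinct to k+1 distinct takes on average 16/(16-k) spins.
Only the k = 2 term is needed: E = 16/14 = 1.143.

1.14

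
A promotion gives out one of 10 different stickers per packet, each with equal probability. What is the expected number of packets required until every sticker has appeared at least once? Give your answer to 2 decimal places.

The wait to go from k to k+1 distinct stickers is geometric with mean 10/(10-k).
E[T] = 10/10 + 10/9 + 10/8 + ... + 10/2 + 10/1 = 10·H_{10}.
H_{10} = 2.929, so E[T] = 29.290.

29.29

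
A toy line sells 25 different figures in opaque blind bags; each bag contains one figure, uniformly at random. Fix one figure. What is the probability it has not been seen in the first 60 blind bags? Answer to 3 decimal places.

On each blind bag the fixed figure fails to appear with probability 24/25.
P(still missing after 60) = (24/25)^60 = 0.0864.

0.086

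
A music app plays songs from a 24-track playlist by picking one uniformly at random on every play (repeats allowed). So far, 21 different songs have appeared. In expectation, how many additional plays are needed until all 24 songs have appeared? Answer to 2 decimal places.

The wait to go from k to k+1 distinct songs is geometric with mean 24/(24-k).
Sum over k = 21,...,23: E = 24/3 + 24/2 + 24/1 = 44.000.

44.00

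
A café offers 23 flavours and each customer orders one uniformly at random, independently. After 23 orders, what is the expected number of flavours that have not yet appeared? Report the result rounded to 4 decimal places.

8.2739

For each flavour, P(unseen after 23) = (22/23)^23 = 0.35973.
By linearity of expectation, E[unseen] = 23·(22/23)^23 = 8.27388.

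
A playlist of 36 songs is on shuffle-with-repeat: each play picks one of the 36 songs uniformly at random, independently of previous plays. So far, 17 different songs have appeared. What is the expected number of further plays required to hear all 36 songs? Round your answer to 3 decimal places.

The wait to go from k to k+1 distinct songs is geometric with mean 36/(36-k).
Sum over k = 17,...,35: E = 36/19 + 36/18 + 36/17 + ... + 36/2 + 36/1 = 127.7186.

127.719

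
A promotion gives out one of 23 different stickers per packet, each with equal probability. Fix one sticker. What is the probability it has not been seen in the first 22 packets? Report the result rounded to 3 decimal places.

Each packet misses the fixed sticker with probability (23-1)/23 = 22/23, independently.
P(still missing after 22) = (22/23)^22 = 0.3761.

0.376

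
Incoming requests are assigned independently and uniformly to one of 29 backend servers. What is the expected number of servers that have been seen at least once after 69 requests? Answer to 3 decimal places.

26.425

For each server, P(seen in 69 requests) = 1 - (28/29)^69 = 0.9112.
By linearity of expectation, E[distinct seen] = 29·(1 - (28/29)^69) = 26.4246.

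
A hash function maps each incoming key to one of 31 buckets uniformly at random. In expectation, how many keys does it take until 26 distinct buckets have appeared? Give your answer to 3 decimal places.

With k distinct buckets already seen, the next new one arrives after an expected 31/(31-k) keys.
Sum over k = 0,...,25: E = 31/31 + 31/30 + 31/29 + ... + 31/7 + 31/6 = 54.0613.

54.061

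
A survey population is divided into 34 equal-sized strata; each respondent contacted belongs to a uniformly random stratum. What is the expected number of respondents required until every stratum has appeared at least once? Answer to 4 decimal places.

140.0191

After k distinct strata have appeared, the next respondent gives a new one with probability (34-k)/34, so the expected wait for the (k+1)-th is 34/(34-k).
E[T] = 34/34 + 34/33 + 34/32 + ... + 34/2 + 34/1 = 34·H_{34}.
H_{34} = 4.11821, so E[T] = 140.01914.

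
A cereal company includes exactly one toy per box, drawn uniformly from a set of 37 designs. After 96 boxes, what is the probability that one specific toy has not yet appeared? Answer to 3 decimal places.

On each box the fixed toy fails to appear with probability 36/37.
P(still missing after 96) = (36/37)^96 = 0.0721.

0.072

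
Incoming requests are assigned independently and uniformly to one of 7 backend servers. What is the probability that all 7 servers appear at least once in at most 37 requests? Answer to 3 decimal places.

Let A_i be the event that server i is missing after 37 requests. By inclusion–exclusion on the A_i,
P(all seen) = Σ_{j=0}^{7} (-1)^j C(7,j)((7-j)/7)^37
= 1.0000 - 0.0233 + 0.0001 - 0.0000 + 0.0000 - 0.0000 + 0.0000 - 0.0000
= 0.9767.

0.977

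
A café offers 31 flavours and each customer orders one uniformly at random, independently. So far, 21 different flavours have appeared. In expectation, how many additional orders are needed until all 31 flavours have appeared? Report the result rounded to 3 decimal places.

From k distinct to k+1 distinct takes on average 31/(31-k) orders.
Sum over k = 21,...,30: E = 31/10 + 31/9 + 31/8 + ... + 31/2 + 31/1 = 90.7980.

90.798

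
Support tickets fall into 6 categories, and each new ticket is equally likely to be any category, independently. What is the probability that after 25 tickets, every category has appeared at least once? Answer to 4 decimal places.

0.9377

By inclusion–exclusion over which categories are missing,
P(all seen) = Σ_{j=0}^{6} (-1)^j C(6,j)((6-j)/6)^25
= 1.00000 - 0.06290 + 0.00059 - 0.00000 + 0.00000 - 0.00000 + 0.00000
= 0.93770.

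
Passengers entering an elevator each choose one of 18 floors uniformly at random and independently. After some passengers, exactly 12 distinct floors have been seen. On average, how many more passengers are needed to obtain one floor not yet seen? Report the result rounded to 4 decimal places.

3.0000

Each passenger yields a new floor with probability (18-12)/18 = 6/18, so the wait is geometric with mean 18/6.
E = 18/6 = 3.00000.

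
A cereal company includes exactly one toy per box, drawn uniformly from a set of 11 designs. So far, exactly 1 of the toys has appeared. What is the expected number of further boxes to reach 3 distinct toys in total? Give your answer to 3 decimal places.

From k distinct to k+1 distinct takes on average 11/(11-k) boxes.
Sum over k = 1,...,2: E = 11/10 + 11/9 = 2.3222.

2.322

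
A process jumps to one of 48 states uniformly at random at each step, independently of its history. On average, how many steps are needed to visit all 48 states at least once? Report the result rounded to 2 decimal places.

214.02

After k distinct states have appeared, the next step gives a new one with probability (48-k)/48, so the expected wait for the (k+1)-th is 48/(48-k).
E[T] = 48/48 + 48/47 + 48/46 + ... + 48/2 + 48/1 = 48·H_{48}.
H_{48} = 4.459, so E[T] = 214.022.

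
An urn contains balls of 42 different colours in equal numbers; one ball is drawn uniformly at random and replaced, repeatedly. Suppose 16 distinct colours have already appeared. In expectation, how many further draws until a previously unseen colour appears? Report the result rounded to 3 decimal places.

Each draw yields a new colour with probability (42-16)/42 = 26/42, so the wait is geometric with mean 42/26.
E = 42/26 = 1.6154.

1.615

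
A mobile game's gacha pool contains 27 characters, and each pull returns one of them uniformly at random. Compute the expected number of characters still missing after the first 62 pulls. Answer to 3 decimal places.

For each character, P(unseen after 62) = (26/27)^62 = 0.0963.
By linearity of expectation, E[unseen] = 27·(26/27)^62 = 2.6011.

2.601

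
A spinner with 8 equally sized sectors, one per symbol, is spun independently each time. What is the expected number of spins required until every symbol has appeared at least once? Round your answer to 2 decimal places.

21.74

After k distinct symbols have appeared, the next spin gives a new one with probability (8-k)/8, so the expected wait for the (k+1)-th is 8/(8-k).
E[T] = 8/8 + 8/7 + 8/6 + ... + 8/2 + 8/1 = 8·H_{8}.
H_{8} = 2.718, so E[T] = 21.743.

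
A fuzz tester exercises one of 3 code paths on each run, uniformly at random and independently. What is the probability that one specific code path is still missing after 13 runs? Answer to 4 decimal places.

0.0051

Each run misses the fixed code path with probability (3-1)/3 = 2/3, independently.
P(still missing after 13) = (2/3)^13 = 0.00514.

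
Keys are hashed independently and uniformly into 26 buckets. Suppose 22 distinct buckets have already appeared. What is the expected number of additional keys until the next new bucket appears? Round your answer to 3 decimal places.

6.500

Each key yields a new bucket with probability (26-22)/26 = 4/26, so the wait is geometric with mean 26/4.
E = 26/4 = 6.5000.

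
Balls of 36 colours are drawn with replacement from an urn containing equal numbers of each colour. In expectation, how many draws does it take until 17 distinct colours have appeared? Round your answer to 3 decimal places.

With k distinct colours already seen, the next new one arrives after an expected 36/(36-k) draws.
Sum over k = 0,...,16: E = 36/36 + 36/35 + 36/34 + ... + 36/21 + 36/20 = 22.5655.

22.566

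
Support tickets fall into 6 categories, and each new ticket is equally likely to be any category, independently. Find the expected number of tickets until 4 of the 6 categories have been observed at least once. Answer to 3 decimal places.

5.700

Going from k to k+1 distinct takes a geometric number of tickets with mean 6/(6-k).
Sum over k = 0,...,3: E = 6/6 + 6/5 + 6/4 + 6/3 = 5.7000.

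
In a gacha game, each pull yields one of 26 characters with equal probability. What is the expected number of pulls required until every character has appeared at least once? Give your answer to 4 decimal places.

The wait to go from k to k+1 distinct characters is geometric with mean 26/(26-k).
E[T] = 26/26 + 26/25 + 26/24 + ... + 26/2 + 26/1 = 26·H_{26}.
H_{26} = 3.85442, so E[T] = 100.21491.

100.2149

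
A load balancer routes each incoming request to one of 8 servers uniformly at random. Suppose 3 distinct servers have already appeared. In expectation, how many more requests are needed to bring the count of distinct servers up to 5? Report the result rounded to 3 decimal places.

3.600

From k distinct to k+1 distinct takes on average 8/(8-k) requests.
Sum over k = 3,...,4: E = 8/5 + 8/4 = 3.6000.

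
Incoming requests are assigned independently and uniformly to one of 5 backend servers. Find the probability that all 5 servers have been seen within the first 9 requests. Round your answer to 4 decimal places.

By inclusion–exclusion over which servers are missing,
P(all seen) = Σ_{j=0}^{5} (-1)^j C(5,j)((5-j)/5)^9
= 1.00000 - 0.67109 + 0.10078 - 0.00262 + 0.00000 - 0.00000
= 0.42707.

0.4271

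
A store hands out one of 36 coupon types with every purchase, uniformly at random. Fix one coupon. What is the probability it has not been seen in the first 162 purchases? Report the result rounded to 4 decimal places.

On each purchase the fixed coupon fails to appear with probability 35/36.
P(still missing after 162) = (35/36)^162 = 0.01042.

0.0104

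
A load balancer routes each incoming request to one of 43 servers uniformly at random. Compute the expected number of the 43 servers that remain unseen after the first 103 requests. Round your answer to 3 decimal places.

For each server, P(unseen after 103) = (42/43)^103 = 0.0886.
By linearity of expectation, E[unseen] = 43·(42/43)^103 = 3.8097.

3.810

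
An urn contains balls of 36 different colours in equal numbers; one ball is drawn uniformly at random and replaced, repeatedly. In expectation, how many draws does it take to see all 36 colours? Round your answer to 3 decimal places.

The wait to go from k to k+1 distinct colours is geometric with mean 36/(36-k).
E[T] = 36/36 + 36/35 + 36/34 + ... + 36/2 + 36/1 = 36·H_{36}.
H_{36} = 4.1746, so E[T] = 150.2841.

150.284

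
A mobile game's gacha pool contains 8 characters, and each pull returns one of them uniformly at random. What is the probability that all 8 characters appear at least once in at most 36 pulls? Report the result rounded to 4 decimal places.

0.9355

By inclusion–exclusion over which characters are missing,
P(all seen) = Σ_{j=0}^{8} (-1)^j C(8,j)((8-j)/8)^36
= 1.00000 - 0.06537 + 0.00089 - 0.00000 + 0.00000 - 0.00000 + 0.00000 - 0.00000 + 0.00000
= 0.93552.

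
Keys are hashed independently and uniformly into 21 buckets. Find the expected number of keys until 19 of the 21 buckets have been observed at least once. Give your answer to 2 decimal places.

45.05

With k distinct buckets already seen, the next new one arrives after an expected 21/(21-k) keys.
Sum over k = 0,...,18: E = 21/21 + 21/20 + 21/19 + ... + 21/4 + 21/3 = 45.053.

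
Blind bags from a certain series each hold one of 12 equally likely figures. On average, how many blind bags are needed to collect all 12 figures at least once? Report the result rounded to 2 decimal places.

37.24

Split into phases: going from k distinct to k+1 distinct takes on average 12/(12-k) blind bags.
E[T] = 12/12 + 12/11 + 12/10 + ... + 12/2 + 12/1 = 12·H_{12}.
H_{12} = 3.103, so E[T] = 37.239.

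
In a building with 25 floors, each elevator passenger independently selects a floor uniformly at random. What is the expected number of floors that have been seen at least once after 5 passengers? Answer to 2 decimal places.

For each floor, P(seen in 5 passengers) = 1 - (24/25)^5 = 0.185.
By linearity of expectation, E[distinct seen] = 25·(1 - (24/25)^5) = 4.616.

4.62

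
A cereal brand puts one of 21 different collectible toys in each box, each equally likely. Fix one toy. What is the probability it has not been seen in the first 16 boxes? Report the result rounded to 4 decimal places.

Each box misses the fixed toy with probability (21-1)/21 = 20/21, independently.
P(still missing after 16) = (20/21)^16 = 0.45811.

0.4581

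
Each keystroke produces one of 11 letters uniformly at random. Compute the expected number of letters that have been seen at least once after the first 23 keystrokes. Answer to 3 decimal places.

9.772

For each letter, P(seen in 23 keystrokes) = 1 - (10/11)^23 = 0.8883.
By linearity of expectation, E[distinct seen] = 11·(1 - (10/11)^23) = 9.7715.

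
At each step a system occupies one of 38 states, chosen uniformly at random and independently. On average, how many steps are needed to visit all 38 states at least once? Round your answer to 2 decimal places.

160.66

After k distinct states have appeared, the next step gives a new one with probability (38-k)/38, so the expected wait for the (k+1)-th is 38/(38-k).
E[T] = 38/38 + 38/37 + 38/36 + ... + 38/2 + 38/1 = 38·H_{38}.
H_{38} = 4.228, so E[T] = 160.660.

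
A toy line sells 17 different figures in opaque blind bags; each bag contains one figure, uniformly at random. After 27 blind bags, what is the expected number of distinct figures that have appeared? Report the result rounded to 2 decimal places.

13.69

For each figure, P(seen in 27 blind bags) = 1 - (16/17)^27 = 0.805.
By linearity of expectation, E[distinct seen] = 17·(1 - (16/17)^27) = 13.692.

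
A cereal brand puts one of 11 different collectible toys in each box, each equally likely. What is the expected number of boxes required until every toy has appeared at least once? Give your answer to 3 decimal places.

33.219

Split into phases: going from k distinct to k+1 distinct takes on average 11/(11-k) boxes.
E[T] = 11/11 + 11/10 + 11/9 + ... + 11/2 + 11/1 = 11·H_{11}.
H_{11} = 3.0199, so E[T] = 33.2187.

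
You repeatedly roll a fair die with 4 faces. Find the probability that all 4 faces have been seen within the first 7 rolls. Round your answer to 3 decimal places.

By inclusion–exclusion over which faces are missing,
P(all seen) = Σ_{j=0}^{4} (-1)^j C(4,j)((4-j)/4)^7
= 1.0000 - 0.5339 + 0.0469 - 0.0002 + 0.0000
= 0.5127.

0.513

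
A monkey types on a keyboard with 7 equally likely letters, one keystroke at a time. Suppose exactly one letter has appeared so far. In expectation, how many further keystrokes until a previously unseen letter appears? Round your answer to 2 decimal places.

1.17

Each keystroke yields a new letter with probability (7-1)/7 = 6/7, so the wait is geometric with mean 7/6.
E = 7/6 = 1.167.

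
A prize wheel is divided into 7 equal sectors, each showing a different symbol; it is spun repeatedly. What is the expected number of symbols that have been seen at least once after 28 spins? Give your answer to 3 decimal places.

6.907

For each symbol, P(seen in 28 spins) = 1 - (6/7)^28 = 0.9866.
By linearity of expectation, E[distinct seen] = 7·(1 - (6/7)^28) = 6.9065.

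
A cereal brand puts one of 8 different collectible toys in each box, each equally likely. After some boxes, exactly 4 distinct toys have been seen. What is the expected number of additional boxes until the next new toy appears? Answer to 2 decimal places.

2.00

The number of boxes until the next new toy is geometric with success probability 4/8, so its mean is 8/4.
E = 8/4 = 2.000.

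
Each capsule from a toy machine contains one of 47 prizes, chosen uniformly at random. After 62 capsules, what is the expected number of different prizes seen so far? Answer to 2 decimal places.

34.61

For each prize, P(seen in 62 capsules) = 1 - (46/47)^62 = 0.736.
By linearity of expectation, E[distinct seen] = 47·(1 - (46/47)^62) = 34.612.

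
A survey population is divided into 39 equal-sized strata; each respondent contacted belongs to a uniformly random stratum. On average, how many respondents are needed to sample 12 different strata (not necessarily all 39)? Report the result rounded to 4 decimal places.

With k distinct strata already seen, the next new one arrives after an expected 39/(39-k) respondents.
Sum over k = 0,...,11: E = 39/39 + 39/38 + 39/37 + ... + 39/29 + 39/28 = 14.12137.

14.1214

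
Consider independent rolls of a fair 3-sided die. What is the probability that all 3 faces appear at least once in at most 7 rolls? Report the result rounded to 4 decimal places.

0.8258

By inclusion–exclusion over which faces are missing,
P(all seen) = Σ_{j=0}^{3} (-1)^j C(3,j)((3-j)/3)^7
= 1.00000 - 0.17558 + 0.00137 - 0.00000
= 0.82579.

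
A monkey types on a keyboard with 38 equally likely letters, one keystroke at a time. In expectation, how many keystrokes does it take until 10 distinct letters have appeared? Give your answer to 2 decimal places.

With k distinct letters already seen, the next new one arrives after an expected 38/(38-k) keystrokes.
Sum over k = 0,...,9: E = 38/38 + 38/37 + 38/36 + ... + 38/30 + 38/29 = 11.428.

11.43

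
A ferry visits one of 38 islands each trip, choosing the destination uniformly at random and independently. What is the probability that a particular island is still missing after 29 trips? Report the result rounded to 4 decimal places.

0.4615

On each trip the fixed island fails to appear with probability 37/38.
P(still missing after 29) = (37/38)^29 = 0.46145.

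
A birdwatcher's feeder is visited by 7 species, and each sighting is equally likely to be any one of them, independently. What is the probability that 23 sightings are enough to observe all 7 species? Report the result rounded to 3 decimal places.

0.807

By inclusion–exclusion over which species are missing,
P(all seen) = Σ_{j=0}^{7} (-1)^j C(7,j)((7-j)/7)^23
= 1.0000 - 0.2020 + 0.0091 - 0.0001 + 0.0000 - 0.0000 + 0.0000 - 0.0000
= 0.8071.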